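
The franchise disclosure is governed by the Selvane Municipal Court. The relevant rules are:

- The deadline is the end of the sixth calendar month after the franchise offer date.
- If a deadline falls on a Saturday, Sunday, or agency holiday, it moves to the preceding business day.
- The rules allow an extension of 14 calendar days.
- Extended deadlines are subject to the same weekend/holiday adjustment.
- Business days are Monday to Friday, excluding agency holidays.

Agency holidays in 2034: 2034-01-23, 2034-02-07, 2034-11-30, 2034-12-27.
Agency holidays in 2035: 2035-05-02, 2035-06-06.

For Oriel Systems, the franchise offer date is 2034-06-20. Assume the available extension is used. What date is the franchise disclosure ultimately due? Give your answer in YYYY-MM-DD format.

6 months after 2034-06-20 is December 2034; that month ends on 2034-12-31.
2034-12-31 is a Sunday, so it moves to the preceding business day, 2034-12-29 (Friday).
Add the 14 calendar-day extension to 2034-12-29: 2035-01-12.
Since 2035-01-12 is a Friday and not a holiday, the date is unchanged.
The final due date is 2035-01-12.

2035-01-12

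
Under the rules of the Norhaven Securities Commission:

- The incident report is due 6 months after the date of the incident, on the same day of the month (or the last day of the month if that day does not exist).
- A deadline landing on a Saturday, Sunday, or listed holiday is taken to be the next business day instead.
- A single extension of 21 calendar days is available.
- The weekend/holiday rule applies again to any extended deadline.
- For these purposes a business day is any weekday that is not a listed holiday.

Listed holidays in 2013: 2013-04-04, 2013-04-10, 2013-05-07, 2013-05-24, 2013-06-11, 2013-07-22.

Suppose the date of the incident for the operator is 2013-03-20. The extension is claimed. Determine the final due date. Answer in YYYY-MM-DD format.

6 months from 2013-03-20 is 2013-09-20.
Since 2013-09-20 is a Friday and not a holiday, the date is unchanged.
The 21-calendar-day extension moves the deadline from 2013-09-20 to 2013-10-11.
2013-10-11 is a Friday and not a listed holiday, so it stands.
Deadline: 2013-10-11.

2013-10-11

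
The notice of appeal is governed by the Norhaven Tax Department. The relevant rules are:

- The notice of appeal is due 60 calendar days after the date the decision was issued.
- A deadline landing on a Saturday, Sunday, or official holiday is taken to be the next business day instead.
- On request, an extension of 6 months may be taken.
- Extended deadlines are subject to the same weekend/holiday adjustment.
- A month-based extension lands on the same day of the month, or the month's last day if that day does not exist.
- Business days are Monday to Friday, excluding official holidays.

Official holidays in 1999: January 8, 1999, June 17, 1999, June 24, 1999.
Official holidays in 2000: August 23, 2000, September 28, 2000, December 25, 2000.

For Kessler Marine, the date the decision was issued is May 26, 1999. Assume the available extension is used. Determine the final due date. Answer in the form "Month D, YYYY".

Adding 60 calendar days to May 26, 1999 gives July 25, 1999.
July 25, 1999 falls on a Sunday. Rolling to the next business day gives July 26, 1999, a Monday.
Applying the 6 months extension: 6 months after July 26, 1999 is January 26, 2000.
January 26, 2000 falls on a Wednesday, which is a business day, so no adjustment is needed.
So the filing is due January 26, 2000.

January 26, 2000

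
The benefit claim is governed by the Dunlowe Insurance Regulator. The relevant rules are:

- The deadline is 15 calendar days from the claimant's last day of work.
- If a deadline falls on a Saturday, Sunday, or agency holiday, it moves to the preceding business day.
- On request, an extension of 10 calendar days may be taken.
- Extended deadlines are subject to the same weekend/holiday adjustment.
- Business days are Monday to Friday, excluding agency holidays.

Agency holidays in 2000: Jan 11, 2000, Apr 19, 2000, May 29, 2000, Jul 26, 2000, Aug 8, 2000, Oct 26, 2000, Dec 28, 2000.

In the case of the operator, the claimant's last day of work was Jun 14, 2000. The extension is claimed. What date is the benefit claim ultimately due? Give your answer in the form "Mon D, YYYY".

Adding 15 calendar days to Jun 14, 2000 gives Jun 29, 2000.
Jun 29, 2000 is a Thursday and not a listed holiday, so it stands.
The 10-calendar-day extension moves the deadline from Jun 29, 2000 to Jul 9, 2000.
Jul 9, 2000 is a Sunday, so it moves to the preceding business day, Jul 7, 2000 (Friday).
So the filing is due Jul 7, 2000.

Jul 7, 2000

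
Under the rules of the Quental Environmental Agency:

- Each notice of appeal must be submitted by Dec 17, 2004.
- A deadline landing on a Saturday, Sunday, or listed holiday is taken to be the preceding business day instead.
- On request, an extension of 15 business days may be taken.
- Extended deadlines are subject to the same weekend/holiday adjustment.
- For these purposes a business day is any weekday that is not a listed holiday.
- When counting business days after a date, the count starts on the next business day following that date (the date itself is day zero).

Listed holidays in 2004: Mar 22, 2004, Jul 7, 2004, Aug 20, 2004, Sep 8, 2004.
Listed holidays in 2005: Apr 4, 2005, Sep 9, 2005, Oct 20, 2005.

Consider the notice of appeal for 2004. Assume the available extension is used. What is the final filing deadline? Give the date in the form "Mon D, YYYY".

Jan 7, 2005

The stated deadline is Dec 17, 2004.
Dec 17, 2004 falls on a Friday, which is a business day, so no adjustment is needed.
Applying the 15-business-day extension: 15 business days after Dec 17, 2004 is Jan 7, 2005.
Jan 7, 2005 (Friday) is already a business day.
The final due date is Jan 7, 2005.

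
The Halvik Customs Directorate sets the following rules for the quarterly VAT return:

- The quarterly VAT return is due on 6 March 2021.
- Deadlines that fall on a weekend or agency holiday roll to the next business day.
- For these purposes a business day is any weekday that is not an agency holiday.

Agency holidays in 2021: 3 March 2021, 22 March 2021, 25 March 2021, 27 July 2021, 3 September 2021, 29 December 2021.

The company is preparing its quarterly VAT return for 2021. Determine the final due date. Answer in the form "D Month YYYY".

8 March 2021

Start from the fixed due date, 6 March 2021.
6 March 2021 is a Saturday; the next business day is 8 March 2021 (Monday).
Deadline: 8 March 2021.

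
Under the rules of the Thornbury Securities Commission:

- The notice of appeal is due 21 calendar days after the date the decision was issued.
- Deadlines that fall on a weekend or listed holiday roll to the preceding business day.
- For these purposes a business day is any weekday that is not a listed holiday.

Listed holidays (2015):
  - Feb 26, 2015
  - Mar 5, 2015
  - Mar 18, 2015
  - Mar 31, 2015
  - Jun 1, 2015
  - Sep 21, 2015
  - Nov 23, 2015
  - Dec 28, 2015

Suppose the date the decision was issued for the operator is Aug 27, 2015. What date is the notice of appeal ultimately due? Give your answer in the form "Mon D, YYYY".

Sep 17, 2015

From Aug 27, 2015, 21 calendar days later is Sep 17, 2015.
Sep 17, 2015 is a Thursday and not a listed holiday, so it stands.
So the filing is due Sep 17, 2015.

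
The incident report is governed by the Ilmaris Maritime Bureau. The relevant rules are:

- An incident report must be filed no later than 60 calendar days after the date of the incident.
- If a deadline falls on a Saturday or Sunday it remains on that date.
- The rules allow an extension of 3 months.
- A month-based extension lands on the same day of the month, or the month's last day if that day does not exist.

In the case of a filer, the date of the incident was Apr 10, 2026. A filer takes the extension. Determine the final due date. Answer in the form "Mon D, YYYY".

Trigger date Apr 10, 2026 + 60 calendar days = Jun 9, 2026.
Jun 9, 2026 falls on a Tuesday. The rules make no weekend/holiday allowance, so it remains Jun 9, 2026.
The 3 months extension carries Jun 9, 2026 to Sep 9, 2026.
Sep 9, 2026 falls on a Wednesday. The rules make no weekend/holiday allowance, so it remains Sep 9, 2026.
The final due date is Sep 9, 2026.

Sep 9, 2026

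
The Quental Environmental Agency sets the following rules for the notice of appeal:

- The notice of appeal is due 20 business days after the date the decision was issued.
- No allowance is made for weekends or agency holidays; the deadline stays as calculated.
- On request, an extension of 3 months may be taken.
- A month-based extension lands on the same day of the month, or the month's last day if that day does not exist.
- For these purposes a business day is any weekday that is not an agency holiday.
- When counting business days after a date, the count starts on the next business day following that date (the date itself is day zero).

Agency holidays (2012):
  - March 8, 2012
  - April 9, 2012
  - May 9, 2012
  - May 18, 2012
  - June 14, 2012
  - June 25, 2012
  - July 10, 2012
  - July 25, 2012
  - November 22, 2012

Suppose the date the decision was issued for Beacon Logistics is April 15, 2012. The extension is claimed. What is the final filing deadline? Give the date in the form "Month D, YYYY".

August 14, 2012

Starting the day after April 15, 2012 and counting 20 business days lands on May 14, 2012.
May 14, 2012 falls on a Monday. The rules make no weekend/holiday allowance, so it remains May 14, 2012.
Add 3 months to May 14, 2012: August 14, 2012.
No adjustment is made for weekends or holidays, so August 14, 2012 stands.
So the filing is due August 14, 2012.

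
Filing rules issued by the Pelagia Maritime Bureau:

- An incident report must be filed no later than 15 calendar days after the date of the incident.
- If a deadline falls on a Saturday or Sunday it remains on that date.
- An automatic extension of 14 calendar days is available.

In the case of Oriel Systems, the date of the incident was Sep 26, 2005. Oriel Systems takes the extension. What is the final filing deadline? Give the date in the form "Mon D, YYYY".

Trigger date Sep 26, 2005 + 15 calendar days = Oct 11, 2005.
Oct 11, 2005 falls on a Tuesday. The rules make no weekend/holiday allowance, so it remains Oct 11, 2005.
The 14-calendar-day extension moves the deadline from Oct 11, 2005 to Oct 25, 2005.
No adjustment is made for weekends or holidays, so Oct 25, 2005 stands.
The final due date is Oct 25, 2005.

Oct 25, 2005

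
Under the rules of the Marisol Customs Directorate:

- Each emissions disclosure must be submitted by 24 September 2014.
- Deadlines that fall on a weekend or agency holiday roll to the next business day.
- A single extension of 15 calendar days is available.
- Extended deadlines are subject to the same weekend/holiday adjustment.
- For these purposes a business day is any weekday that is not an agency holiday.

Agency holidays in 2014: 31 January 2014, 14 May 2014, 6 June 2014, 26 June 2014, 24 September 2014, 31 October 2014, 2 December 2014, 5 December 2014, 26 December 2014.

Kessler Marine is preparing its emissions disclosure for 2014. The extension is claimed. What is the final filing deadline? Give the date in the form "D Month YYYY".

The stated deadline is 24 September 2014.
24 September 2014 is a listed holiday, so it moves to the next business day, 25 September 2014 (Thursday).
Add the 15 calendar-day extension to 25 September 2014: 10 October 2014.
10 October 2014 falls on a Friday, which is a business day, so no adjustment is needed.
Final deadline: 10 October 2014.

10 October 2014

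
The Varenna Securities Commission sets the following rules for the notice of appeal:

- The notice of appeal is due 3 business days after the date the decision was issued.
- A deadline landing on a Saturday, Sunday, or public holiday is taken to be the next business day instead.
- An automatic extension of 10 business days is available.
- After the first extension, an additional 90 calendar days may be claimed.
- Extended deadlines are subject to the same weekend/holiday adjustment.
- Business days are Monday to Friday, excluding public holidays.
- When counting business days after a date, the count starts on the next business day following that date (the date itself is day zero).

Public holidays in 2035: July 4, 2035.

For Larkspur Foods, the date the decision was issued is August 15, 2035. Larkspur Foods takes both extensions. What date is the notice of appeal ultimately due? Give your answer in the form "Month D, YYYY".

December 3, 2035

Counting 3 business days after August 15, 2035 (skipping weekends and listed holidays) reaches August 20, 2035.
August 20, 2035 is a Monday and not a listed holiday, so it stands.
The 10-business-day extension runs from August 20, 2035 to September 3, 2035.
September 3, 2035 (Monday) is already a business day.
With the 90-day extension, September 3, 2035 becomes December 2, 2035.
Because December 2, 2035 is a Sunday, the deadline becomes December 3, 2035 (Monday).
The final due date is December 3, 2035.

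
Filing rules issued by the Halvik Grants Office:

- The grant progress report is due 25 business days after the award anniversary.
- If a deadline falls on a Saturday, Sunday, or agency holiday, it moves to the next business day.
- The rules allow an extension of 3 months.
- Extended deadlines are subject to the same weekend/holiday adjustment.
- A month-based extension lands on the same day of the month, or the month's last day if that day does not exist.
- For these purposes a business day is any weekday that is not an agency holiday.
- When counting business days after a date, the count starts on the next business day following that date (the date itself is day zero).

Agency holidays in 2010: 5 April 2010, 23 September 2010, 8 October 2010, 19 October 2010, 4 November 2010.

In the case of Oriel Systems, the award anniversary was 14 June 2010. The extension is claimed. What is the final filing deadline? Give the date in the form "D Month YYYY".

20 October 2010

Counting 25 business days after 14 June 2010 (skipping weekends and listed holidays) reaches 19 July 2010.
19 July 2010 is a Monday and not a listed holiday, so it stands.
Add 3 months to 19 July 2010: 19 October 2010.
19 October 2010 is a listed holiday; the next business day is 20 October 2010 (Wednesday).
Deadline: 20 October 2010.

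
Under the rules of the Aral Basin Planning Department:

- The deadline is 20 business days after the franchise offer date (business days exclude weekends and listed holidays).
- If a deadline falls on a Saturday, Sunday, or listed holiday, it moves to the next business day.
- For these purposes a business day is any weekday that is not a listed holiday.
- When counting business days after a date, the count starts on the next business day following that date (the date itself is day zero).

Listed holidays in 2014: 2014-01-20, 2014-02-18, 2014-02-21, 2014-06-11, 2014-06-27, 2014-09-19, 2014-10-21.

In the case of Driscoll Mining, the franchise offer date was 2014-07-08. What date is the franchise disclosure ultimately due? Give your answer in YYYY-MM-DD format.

2014-08-05

20 business days after 2014-07-08, excluding weekends and holidays, is 2014-08-05.
2014-08-05 is a Tuesday and not a listed holiday, so it stands.
The final due date is 2014-08-05.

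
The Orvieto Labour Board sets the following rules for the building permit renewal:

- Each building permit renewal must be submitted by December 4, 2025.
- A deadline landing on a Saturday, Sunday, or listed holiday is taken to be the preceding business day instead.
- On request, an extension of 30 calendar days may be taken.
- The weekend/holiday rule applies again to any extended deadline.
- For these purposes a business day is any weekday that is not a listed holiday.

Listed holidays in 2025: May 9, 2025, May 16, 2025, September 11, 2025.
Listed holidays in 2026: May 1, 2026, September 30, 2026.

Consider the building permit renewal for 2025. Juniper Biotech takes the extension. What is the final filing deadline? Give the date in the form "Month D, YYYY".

The statutory due date is December 4, 2025.
Since December 4, 2025 is a Thursday and not a holiday, the date is unchanged.
Applying the 30-calendar-day extension: December 4, 2025 + 30 days = January 3, 2026.
Because January 3, 2026 is a Saturday, the deadline becomes January 2, 2026 (Friday).
Final deadline: January 2, 2026.

January 2, 2026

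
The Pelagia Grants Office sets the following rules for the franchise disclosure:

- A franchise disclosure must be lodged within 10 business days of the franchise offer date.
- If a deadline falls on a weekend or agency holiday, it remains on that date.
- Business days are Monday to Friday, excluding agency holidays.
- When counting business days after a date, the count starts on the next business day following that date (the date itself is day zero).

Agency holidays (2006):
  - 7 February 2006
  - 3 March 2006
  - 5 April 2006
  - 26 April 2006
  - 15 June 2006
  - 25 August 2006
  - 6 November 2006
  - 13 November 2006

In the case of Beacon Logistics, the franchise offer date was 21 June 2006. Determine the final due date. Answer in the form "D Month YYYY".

5 July 2006

Starting the day after 21 June 2006 and counting 10 business days lands on 5 July 2006.
5 July 2006 falls on a Wednesday. The rules make no weekend/holiday allowance, so it remains 5 July 2006.
The final due date is 5 July 2006.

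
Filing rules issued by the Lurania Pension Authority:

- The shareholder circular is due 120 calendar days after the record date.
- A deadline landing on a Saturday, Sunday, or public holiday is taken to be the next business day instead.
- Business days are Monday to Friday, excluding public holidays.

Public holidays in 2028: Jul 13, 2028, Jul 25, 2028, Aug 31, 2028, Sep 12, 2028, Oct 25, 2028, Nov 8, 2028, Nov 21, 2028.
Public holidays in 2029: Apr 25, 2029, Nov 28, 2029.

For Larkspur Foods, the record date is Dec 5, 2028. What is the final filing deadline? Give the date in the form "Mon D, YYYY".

Adding 120 calendar days to Dec 5, 2028 gives Apr 4, 2029.
Apr 4, 2029 falls on a Wednesday, which is a business day, so no adjustment is needed.
Final deadline: Apr 4, 2029.

Apr 4, 2029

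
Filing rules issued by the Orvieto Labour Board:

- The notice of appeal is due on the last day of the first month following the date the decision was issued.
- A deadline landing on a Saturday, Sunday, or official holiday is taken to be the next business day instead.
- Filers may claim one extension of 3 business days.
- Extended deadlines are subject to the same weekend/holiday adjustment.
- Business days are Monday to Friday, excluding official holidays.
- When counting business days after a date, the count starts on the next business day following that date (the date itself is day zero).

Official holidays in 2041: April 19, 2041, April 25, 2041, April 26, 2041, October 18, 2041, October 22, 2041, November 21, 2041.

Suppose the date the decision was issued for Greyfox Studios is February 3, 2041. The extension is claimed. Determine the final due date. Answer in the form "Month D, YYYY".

April 4, 2041

1 month after February 3, 2041 falls in March 2041; the last day of that month is March 31, 2041.
March 31, 2041 falls on a Sunday. Rolling to the next business day gives April 1, 2041, a Monday.
The 3-business-day extension runs from April 1, 2041 to April 4, 2041.
April 4, 2041 is a Thursday and not a listed holiday, so it stands.
Final deadline: April 4, 2041.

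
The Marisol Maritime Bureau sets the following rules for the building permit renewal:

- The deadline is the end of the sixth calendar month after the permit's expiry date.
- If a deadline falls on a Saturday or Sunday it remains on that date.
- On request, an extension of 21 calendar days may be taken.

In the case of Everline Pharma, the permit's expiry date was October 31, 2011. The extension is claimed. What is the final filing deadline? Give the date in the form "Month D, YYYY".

May 21, 2012

6 months after October 31, 2011 falls in April 2012; the last day of that month is April 30, 2012.
April 30, 2012 is a Monday; no weekend or holiday adjustment applies.
With the 21-day extension, April 30, 2012 becomes May 21, 2012.
No adjustment is made for weekends or holidays, so May 21, 2012 stands.
So the filing is due May 21, 2012.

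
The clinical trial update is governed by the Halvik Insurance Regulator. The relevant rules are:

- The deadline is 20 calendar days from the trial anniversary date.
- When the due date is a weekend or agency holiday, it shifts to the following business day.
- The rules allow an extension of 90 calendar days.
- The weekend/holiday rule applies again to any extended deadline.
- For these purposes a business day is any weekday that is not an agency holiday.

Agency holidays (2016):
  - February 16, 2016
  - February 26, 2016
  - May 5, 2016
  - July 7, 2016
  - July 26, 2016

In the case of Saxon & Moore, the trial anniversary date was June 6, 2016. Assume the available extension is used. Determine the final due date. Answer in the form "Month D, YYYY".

September 26, 2016

Adding 20 calendar days to June 6, 2016 gives June 26, 2016.
June 26, 2016 falls on a Sunday. Rolling to the next business day gives June 27, 2016, a Monday.
With the 90-day extension, June 27, 2016 becomes September 25, 2016.
September 25, 2016 is a Sunday, so it moves to the next business day, September 26, 2016 (Monday).
The final due date is September 26, 2016.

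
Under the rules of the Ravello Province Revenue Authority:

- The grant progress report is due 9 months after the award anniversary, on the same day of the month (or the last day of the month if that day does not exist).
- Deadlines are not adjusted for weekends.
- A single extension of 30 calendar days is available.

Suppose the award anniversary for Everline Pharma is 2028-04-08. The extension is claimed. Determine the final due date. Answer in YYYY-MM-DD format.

2029-02-07

9 months from 2028-04-08 is 2029-01-08.
No adjustment is made for weekends or holidays, so 2029-01-08 stands.
With the 30-day extension, 2029-01-08 becomes 2029-02-07.
2029-02-07 is a Wednesday; no weekend or holiday adjustment applies.
So the filing is due 2029-02-07.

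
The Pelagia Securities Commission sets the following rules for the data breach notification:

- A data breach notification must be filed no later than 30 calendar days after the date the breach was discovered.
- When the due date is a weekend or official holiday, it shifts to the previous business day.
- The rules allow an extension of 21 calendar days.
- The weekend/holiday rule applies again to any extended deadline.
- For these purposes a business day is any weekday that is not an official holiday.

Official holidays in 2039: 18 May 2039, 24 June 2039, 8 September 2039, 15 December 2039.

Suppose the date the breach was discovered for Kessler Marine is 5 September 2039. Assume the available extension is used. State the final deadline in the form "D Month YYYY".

26 October 2039

From 5 September 2039, 30 calendar days later is 5 October 2039.
Since 5 October 2039 is a Wednesday and not a holiday, the date is unchanged.
The 21-calendar-day extension moves the deadline from 5 October 2039 to 26 October 2039.
Since 26 October 2039 is a Wednesday and not a holiday, the date is unchanged.
Deadline: 26 October 2039.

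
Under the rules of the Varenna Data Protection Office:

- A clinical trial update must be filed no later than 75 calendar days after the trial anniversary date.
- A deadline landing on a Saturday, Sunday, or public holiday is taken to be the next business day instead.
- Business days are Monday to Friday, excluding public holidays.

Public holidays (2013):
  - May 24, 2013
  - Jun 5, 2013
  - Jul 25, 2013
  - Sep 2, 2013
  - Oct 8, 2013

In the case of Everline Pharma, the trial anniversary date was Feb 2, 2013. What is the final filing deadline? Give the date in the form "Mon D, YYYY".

Apr 18, 2013

75 calendar days after Feb 2, 2013 is Apr 18, 2013.
Apr 18, 2013 (Thursday) is already a business day.
Final deadline: Apr 18, 2013.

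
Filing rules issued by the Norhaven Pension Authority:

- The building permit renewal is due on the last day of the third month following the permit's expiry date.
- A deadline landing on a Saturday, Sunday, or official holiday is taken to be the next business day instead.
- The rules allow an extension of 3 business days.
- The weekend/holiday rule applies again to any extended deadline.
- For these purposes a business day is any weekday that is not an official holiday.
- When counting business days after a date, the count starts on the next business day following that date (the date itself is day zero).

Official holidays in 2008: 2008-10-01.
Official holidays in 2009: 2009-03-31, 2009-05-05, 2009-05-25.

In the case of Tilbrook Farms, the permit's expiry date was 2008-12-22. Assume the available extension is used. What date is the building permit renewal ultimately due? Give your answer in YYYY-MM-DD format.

3 months after 2008-12-22 falls in March 2009; the last day of that month is 2009-03-31.
2009-03-31 is a listed holiday, so it moves to the next business day, 2009-04-01 (Wednesday).
The 3-business-day extension runs from 2009-04-01 to 2009-04-06.
2009-04-06 falls on a Monday, which is a business day, so no adjustment is needed.
So the filing is due 2009-04-06.

2009-04-06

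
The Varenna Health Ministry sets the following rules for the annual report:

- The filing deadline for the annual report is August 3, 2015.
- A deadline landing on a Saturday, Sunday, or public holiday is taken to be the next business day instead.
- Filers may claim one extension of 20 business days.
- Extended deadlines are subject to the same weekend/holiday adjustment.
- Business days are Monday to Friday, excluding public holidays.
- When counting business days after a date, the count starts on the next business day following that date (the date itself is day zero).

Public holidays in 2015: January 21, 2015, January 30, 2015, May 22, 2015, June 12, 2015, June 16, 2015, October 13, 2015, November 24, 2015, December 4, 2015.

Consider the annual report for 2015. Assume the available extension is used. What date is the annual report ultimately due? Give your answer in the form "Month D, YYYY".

The statutory due date is August 3, 2015.
August 3, 2015 is a Monday and not a listed holiday, so it stands.
Applying the 20-business-day extension: 20 business days after August 3, 2015 is August 31, 2015.
August 31, 2015 falls on a Monday, which is a business day, so no adjustment is needed.
Deadline: August 31, 2015.

August 31, 2015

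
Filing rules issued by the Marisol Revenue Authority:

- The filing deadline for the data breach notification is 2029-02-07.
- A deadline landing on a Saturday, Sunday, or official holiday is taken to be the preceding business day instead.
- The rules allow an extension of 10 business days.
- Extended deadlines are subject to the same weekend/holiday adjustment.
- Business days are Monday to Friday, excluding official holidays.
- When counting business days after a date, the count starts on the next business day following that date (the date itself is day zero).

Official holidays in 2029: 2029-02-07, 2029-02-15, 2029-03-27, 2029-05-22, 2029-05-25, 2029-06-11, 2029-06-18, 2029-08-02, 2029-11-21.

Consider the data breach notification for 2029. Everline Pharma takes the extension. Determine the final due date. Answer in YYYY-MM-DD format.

The stated deadline is 2029-02-07.
2029-02-07 falls on a listed holiday. Rolling to the preceding business day gives 2029-02-06, a Tuesday.
The 10-business-day extension runs from 2029-02-06 to 2029-02-22.
Since 2029-02-22 is a Thursday and not a holiday, the date is unchanged.
Deadline: 2029-02-22.

2029-02-22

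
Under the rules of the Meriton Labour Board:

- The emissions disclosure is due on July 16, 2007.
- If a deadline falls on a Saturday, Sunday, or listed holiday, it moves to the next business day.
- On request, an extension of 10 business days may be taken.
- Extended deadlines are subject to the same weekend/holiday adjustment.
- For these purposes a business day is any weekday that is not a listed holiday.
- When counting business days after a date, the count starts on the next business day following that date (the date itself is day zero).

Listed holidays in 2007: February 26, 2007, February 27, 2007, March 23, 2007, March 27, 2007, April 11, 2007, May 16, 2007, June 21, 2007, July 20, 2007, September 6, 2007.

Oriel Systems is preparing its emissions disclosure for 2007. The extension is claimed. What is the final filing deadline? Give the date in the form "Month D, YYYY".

The statutory due date is July 16, 2007.
July 16, 2007 is a Monday and not a listed holiday, so it stands.
The 10-business-day extension runs from July 16, 2007 to July 31, 2007.
July 31, 2007 is a Tuesday and not a listed holiday, so it stands.
So the filing is due July 31, 2007.

July 31, 2007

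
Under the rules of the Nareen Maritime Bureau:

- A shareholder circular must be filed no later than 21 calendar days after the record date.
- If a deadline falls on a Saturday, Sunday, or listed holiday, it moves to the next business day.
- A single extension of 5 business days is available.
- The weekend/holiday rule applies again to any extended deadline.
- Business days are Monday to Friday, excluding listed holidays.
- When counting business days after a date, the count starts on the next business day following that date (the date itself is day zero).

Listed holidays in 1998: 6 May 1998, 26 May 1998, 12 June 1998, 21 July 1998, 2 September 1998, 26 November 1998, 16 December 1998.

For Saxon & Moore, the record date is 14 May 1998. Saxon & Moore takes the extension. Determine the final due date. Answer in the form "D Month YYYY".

11 June 1998

Adding 21 calendar days to 14 May 1998 gives 4 June 1998.
4 June 1998 falls on a Thursday, which is a business day, so no adjustment is needed.
Applying the 5-business-day extension: 5 business days after 4 June 1998 is 11 June 1998.
11 June 1998 is a Thursday and not a listed holiday, so it stands.
So the filing is due 11 June 1998.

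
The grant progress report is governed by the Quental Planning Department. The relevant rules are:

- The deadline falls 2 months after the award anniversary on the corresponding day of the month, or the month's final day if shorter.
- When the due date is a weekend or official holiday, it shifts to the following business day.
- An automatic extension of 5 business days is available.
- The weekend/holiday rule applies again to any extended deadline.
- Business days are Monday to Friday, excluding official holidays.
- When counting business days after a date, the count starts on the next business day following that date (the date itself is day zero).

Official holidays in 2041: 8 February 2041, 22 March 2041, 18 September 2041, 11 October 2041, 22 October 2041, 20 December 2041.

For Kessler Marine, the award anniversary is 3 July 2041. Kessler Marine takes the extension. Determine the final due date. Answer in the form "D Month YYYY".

2 months after 3 July 2041, on the same day of the month, is 3 September 2041.
3 September 2041 falls on a Tuesday, which is a business day, so no adjustment is needed.
Counting 5 further business days from 3 September 2041 reaches 10 September 2041.
10 September 2041 falls on a Tuesday, which is a business day, so no adjustment is needed.
Final deadline: 10 September 2041.

10 September 2041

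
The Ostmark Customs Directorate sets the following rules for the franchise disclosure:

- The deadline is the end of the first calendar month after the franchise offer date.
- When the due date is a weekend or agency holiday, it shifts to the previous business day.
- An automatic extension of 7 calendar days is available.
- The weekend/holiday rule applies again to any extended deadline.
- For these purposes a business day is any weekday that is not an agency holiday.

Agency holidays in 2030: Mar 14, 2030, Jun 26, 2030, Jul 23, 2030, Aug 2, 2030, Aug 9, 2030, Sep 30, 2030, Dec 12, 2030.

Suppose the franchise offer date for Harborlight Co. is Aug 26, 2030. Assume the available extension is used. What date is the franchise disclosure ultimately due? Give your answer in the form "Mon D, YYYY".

The first month after Aug 26, 2030 is September 2030, whose last day is Sep 30, 2030.
Sep 30, 2030 is a listed holiday, so it moves to the preceding business day, Sep 27, 2030 (Friday).
Add the 7 calendar-day extension to Sep 27, 2030: Oct 4, 2030.
Oct 4, 2030 is a Friday and not a listed holiday, so it stands.
Final deadline: Oct 4, 2030.

Oct 4, 2030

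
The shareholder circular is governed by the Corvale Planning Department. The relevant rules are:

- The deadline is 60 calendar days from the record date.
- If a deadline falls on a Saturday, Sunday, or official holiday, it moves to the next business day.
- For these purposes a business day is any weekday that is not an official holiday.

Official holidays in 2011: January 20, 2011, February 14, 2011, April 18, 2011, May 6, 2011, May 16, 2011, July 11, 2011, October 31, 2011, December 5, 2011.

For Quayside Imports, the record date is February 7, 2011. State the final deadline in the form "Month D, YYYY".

April 8, 2011

60 calendar days after February 7, 2011 is April 8, 2011.
April 8, 2011 falls on a Friday, which is a business day, so no adjustment is needed.
The final due date is April 8, 2011.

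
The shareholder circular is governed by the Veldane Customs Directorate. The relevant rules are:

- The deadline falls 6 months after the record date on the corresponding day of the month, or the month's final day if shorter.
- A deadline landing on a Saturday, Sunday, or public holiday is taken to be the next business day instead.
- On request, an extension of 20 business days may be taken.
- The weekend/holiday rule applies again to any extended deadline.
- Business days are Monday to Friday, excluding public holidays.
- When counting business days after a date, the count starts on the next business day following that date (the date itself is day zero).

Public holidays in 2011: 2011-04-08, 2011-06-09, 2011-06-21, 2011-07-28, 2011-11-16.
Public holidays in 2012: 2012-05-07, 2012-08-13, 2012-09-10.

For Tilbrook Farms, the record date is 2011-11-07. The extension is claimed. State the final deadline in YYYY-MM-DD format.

6 months after 2011-11-07, on the same day of the month, is 2012-05-07.
2012-05-07 is a listed holiday, so it moves to the next business day, 2012-05-08 (Tuesday).
Applying the 20-business-day extension: 20 business days after 2012-05-08 is 2012-06-05.
Since 2012-06-05 is a Tuesday and not a holiday, the date is unchanged.
The final due date is 2012-06-05.

2012-06-05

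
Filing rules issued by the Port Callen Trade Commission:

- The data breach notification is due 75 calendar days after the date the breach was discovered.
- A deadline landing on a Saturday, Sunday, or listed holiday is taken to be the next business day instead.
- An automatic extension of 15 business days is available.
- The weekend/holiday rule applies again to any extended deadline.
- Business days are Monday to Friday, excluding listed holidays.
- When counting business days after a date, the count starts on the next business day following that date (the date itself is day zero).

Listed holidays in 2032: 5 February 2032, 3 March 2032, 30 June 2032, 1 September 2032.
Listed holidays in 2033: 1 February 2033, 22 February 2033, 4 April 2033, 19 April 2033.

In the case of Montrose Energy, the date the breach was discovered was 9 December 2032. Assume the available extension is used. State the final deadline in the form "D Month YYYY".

Adding 75 calendar days to 9 December 2032 gives 22 February 2033.
Because 22 February 2033 is a listed holiday, the deadline becomes 23 February 2033 (Wednesday).
Counting 15 further business days from 23 February 2033 reaches 16 March 2033.
Since 16 March 2033 is a Wednesday and not a holiday, the date is unchanged.
Deadline: 16 March 2033.

16 March 2033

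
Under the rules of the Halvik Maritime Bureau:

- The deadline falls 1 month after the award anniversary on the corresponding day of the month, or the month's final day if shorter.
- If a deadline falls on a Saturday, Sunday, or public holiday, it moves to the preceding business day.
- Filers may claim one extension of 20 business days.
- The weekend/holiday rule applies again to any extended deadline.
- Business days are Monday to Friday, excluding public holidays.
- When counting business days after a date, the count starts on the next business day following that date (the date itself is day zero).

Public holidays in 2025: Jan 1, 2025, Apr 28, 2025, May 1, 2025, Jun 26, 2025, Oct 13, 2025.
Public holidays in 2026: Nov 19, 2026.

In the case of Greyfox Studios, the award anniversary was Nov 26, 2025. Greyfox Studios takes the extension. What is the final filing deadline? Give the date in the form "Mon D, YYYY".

Moving 1 month forward from Nov 26, 2025 on the corresponding day gives Dec 26, 2025.
Dec 26, 2025 is a Friday and not a listed holiday, so it stands.
Applying the 20-business-day extension: 20 business days after Dec 26, 2025 is Jan 23, 2026.
Since Jan 23, 2026 is a Friday and not a holiday, the date is unchanged.
Final deadline: Jan 23, 2026.

Jan 23, 2026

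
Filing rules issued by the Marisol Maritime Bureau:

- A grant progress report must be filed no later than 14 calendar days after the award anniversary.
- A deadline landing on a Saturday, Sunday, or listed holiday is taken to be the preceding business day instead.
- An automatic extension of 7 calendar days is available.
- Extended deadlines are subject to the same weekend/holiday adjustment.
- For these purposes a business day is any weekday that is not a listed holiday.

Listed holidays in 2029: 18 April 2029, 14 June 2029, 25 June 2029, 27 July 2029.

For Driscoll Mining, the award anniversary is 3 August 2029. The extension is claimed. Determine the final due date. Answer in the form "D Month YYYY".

24 August 2029

Trigger date 3 August 2029 + 14 calendar days = 17 August 2029.
Since 17 August 2029 is a Friday and not a holiday, the date is unchanged.
The 7-calendar-day extension moves the deadline from 17 August 2029 to 24 August 2029.
Since 24 August 2029 is a Friday and not a holiday, the date is unchanged.
So the filing is due 24 August 2029.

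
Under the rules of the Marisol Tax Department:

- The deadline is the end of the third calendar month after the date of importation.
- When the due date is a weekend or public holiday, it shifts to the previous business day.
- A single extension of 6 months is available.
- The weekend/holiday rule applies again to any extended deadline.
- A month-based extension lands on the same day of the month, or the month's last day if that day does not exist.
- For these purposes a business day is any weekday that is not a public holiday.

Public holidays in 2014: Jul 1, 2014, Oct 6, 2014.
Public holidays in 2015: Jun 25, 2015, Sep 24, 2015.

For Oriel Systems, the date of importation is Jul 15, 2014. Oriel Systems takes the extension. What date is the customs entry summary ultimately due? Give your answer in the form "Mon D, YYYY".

3 months after Jul 15, 2014 falls in October 2014; the last day of that month is Oct 31, 2014.
Since Oct 31, 2014 is a Friday and not a holiday, the date is unchanged.
The 6 months extension carries Oct 31, 2014 to Apr 30, 2015 (day 31 does not exist in April, so the month's last day is used).
Apr 30, 2015 falls on a Thursday, which is a business day, so no adjustment is needed.
The final due date is Apr 30, 2015.

Apr 30, 2015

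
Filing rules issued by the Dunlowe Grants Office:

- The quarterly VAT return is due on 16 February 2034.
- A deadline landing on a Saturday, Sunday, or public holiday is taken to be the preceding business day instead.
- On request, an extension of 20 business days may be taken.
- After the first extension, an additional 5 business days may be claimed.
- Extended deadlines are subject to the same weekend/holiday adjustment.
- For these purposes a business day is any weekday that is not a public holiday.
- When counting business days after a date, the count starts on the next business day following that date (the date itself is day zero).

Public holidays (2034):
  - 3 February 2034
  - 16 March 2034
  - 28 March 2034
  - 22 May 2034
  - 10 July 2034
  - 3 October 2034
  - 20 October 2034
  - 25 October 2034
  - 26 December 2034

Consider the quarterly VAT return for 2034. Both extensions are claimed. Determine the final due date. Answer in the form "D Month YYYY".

24 March 2034

Start from the fixed due date, 16 February 2034.
16 February 2034 is a Thursday and not a listed holiday, so it stands.
Applying the 20-business-day extension: 20 business days after 16 February 2034 is 17 March 2034.
Since 17 March 2034 is a Friday and not a holiday, the date is unchanged.
Counting 5 further business days from 17 March 2034 reaches 24 March 2034.
24 March 2034 is a Friday and not a listed holiday, so it stands.
Final deadline: 24 March 2034.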